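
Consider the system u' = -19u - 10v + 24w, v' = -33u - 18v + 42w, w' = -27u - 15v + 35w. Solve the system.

u(t) = C_1e^(-t) - 2C_2e^(2t) - 2C_3e^(-3t), v(t) = 3C_1e^(-t) - 3C_2e^(2t) - 4C_3e^(-3t), w(t) = 2C_1e^(-t) - 3C_2e^(2t) - 3C_3e^(-3t)

Coefficient matrix A = [[-19, -10, 24], [-33, -18, 42], [-27, -15, 35]].
det(A - λI) = 0 gives eigenvalues λ = -1, 2, -3.
For λ=-1: eigenvector (1,3,2).
For λ=2: eigenvector (-2,-3,-3).
For λ=-3: eigenvector (-2,-4,-3).
General solution: C_1e^(-t)(1,3,2) + C_2e^(2t)(-2,-3,-3) + C_3e^(-3t)(-2,-4,-3).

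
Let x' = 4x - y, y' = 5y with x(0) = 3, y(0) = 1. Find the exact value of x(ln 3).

A = [[4,-1],[0,5]]; eigenvalues λ = 5, 4.
Eigenvectors: (1,-1) for λ=5, (1,0) for λ=4.
From the initial condition, c_1 = -1, c_2 = 4.
x(ln 3) = (-1)(3^5)(1) + (4)(3^4)(1) = 81.

81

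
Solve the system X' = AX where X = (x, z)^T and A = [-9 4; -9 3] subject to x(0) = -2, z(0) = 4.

Coefficient matrix A = [[-9, 4], [-9, 3]].
Characteristic polynomial det(A - λI) = λ^2 + 6λ + 9 = 0.
Single eigenvalue λ = -3 with algebraic multiplicity 2.
Eigenvector v = (2,3); generalized eigenvector w with (A-λI)w=v is (1,2).
General solution: e^(-3t)[C_1·v + C_2·(t·v + w)].
Applying x(0)=-2, z(0)=4 gives C_1=-8, C_2=14.

x(t) = 28te^(-3t) - 2e^(-3t), z(t) = 42te^(-3t) + 4e^(-3t)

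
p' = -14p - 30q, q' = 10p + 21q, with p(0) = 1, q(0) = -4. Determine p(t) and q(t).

Coefficient matrix A = [[-14, -30], [10, 21]].
Characteristic polynomial det(A - λI) = λ^2 - 7λ + 6 = 0.
Eigenvalues λ = 1, 6.
For λ=1: (A-λI) row 1 is [-15, -30], so an eigenvector is (2, -1).
For λ=6: (A-λI) row 1 is [-20, -30], so an eigenvector is (3, -2).
General solution: K_1e^(t)(2,-1) + K_2e^(6t)(3,-2).
Applying p(0)=1, q(0)=-4 gives K_1=-10, K_2=7.

p(t) = 21e^(6t) - 20e^(t), q(t) = -14e^(6t) + 10e^(t)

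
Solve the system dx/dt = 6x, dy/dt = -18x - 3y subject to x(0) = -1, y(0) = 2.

x(t) = -e^(6t), y(t) = 2e^(6t)

Coefficient matrix A = [[6, 0], [-18, -3]].
Characteristic polynomial det(A - λI) = λ^2 - 3λ - 18 = 0.
Eigenvalues λ = 6, -3.
For λ=6: (A-λI) row 2 is [-18, -9], so an eigenvector is (1, -2).
For λ=-3: (A-λI) row 1 is [9, 0], so an eigenvector is (0, -1).
General solution: C_1e^(6t)(1,-2) + C_2e^(-3t)(0,-1).
Applying x(0)=-1, y(0)=2 gives C_1=-1, C_2=0.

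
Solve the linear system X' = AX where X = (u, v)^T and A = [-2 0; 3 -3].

u(t) = c_2e^(-2t), v(t) = c_1e^(-3t) + 3c_2e^(-2t)

Coefficient matrix A = [[-2, 0], [3, -3]].
Characteristic polynomial det(A - λI) = λ^2 + 5λ + 6 = 0.
Eigenvalues λ = -3, -2.
For λ=-3: (A-λI) row 1 is [1, 0], so an eigenvector is (0, 1).
For λ=-2: (A-λI) row 2 is [3, -1], so an eigenvector is (1, 3).
General solution: c_1e^(-3t)(0,1) + c_2e^(-2t)(1,3).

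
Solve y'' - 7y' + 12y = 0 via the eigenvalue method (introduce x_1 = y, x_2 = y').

y(t) = c_1e^(3t) + c_2e^(4t)

Let x_1 = y, x_2 = y'. Then x_1' = x_2 and x_2' = -12x_1 + 7x_2.
A = [[0,1],[-12,7]]; det(A-λI) = λ^2 - 7λ + 12.
Eigenvalues λ = 3, 4 with eigenvectors (1,3), (1,4).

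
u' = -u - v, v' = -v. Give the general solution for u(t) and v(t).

u(t) = C_1e^(-t) + C_2te^(-t) - 2C_2e^(-t), v(t) = -C_2e^(-t)

Coefficient matrix A = [[-1, -1], [0, -1]].
Characteristic polynomial det(A - λI) = λ^2 + 2λ + 1 = 0.
Single eigenvalue λ = -1 with algebraic multiplicity 2.
Eigenvector v = (1,0); generalized eigenvector w with (A-λI)w=v is (-2,-1).
General solution: e^(-t)[C_1·v + C_2·(t·v + w)].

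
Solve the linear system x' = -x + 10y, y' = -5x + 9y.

x(t) = C_1e^(4t)sin(5t) - C_1e^(4t)cos(5t) - C_2e^(4t)sin(5t) - C_2e^(4t)cos(5t), y(t) = C_1e^(4t)sin(5t) - C_2e^(4t)cos(5t)

Coefficient matrix A = [[-1, 10], [-5, 9]].
Characteristic polynomial det(A - λI) = λ^2 - 8λ + 41 = 0.
Eigenvalues λ = 4 ± 5i (complex conjugate pair).
For λ=4+5i: an eigenvector is (-1,0) - i(1,1) = (-1 - i, 0 - i).
A real fundamental pair from Re and Im of e^((4+5i)t)v: X_1 = e^(4t)(cos(5t)·(-1,0) + sin(5t)·(1,1)), X_2 = e^(4t)(sin(5t)·(-1,0) - cos(5t)·(1,1)).
General solution: C_1X_1 + C_2X_2.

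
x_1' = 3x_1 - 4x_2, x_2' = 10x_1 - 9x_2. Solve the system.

Coefficient matrix A = [[3, -4], [10, -9]].
Characteristic polynomial det(A - λI) = λ^2 + 6λ + 13 = 0.
Eigenvalues λ = -3 ± 2i (complex conjugate pair).
For λ=-3+2i: an eigenvector is (-1,-1) - i(-1,-2) = (-1 + i, -1 + 2i).
A real fundamental pair from Re and Im of e^((-3+2i)t)v: X_1 = e^(-3t)(cos(2t)·(-1,-1) + sin(2t)·(-1,-2)), X_2 = e^(-3t)(sin(2t)·(-1,-1) - cos(2t)·(-1,-2)).
General solution: K_1X_1 + K_2X_2.

x_1(t) = -K_1e^(-3t)sin(2t) - K_1e^(-3t)cos(2t) - K_2e^(-3t)sin(2t) + K_2e^(-3t)cos(2t), x_2(t) = -2K_1e^(-3t)sin(2t) - K_1e^(-3t)cos(2t) - K_2e^(-3t)sin(2t) + 2K_2e^(-3t)cos(2t)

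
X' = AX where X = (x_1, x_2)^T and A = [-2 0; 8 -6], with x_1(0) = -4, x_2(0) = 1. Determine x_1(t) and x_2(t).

x_1(t) = -4e^(-2t), x_2(t) = -8e^(-2t) + 9e^(-6t)

Coefficient matrix A = [[-2, 0], [8, -6]].
Characteristic polynomial det(A - λI) = λ^2 + 8λ + 12 = 0.
Eigenvalues λ = -6, -2.
For λ=-6: (A-λI) row 1 is [4, 0], so an eigenvector is (0, 1).
For λ=-2: (A-λI) row 2 is [8, -4], so an eigenvector is (-1, -2).
General solution: C_1e^(-6t)(0,1) + C_2e^(-2t)(-1,-2).
Applying x_1(0)=-4, x_2(0)=1 gives C_1=9, C_2=4.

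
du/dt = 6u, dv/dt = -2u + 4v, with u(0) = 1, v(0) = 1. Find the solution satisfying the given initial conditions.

Coefficient matrix A = [[6, 0], [-2, 4]].
Characteristic polynomial det(A - λI) = λ^2 - 10λ + 24 = 0.
Eigenvalues λ = 4, 6.
For λ=4: (A-λI) row 1 is [2, 0], so an eigenvector is (0, -1).
For λ=6: (A-λI) row 2 is [-2, -2], so an eigenvector is (-1, 1).
General solution: C_1e^(4t)(0,-1) + C_2e^(6t)(-1,1).
Applying u(0)=1, v(0)=1 gives C_1=-2, C_2=-1.

u(t) = e^(6t), v(t) = -e^(6t) + 2e^(4t)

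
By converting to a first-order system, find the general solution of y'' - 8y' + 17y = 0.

Let x_1 = y, x_2 = y'. Then x_1' = x_2 and x_2' = -17x_1 + 8x_2.
A = [[0,1],[-17,8]]; det(A-λI) = λ^2 - 8λ + 17.
Eigenvalues λ = 4 ± i.

y(t) = C_1e^(4t)cos(t) + C_2e^(4t)sin(t)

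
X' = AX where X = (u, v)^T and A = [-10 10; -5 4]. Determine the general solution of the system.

Coefficient matrix A = [[-10, 10], [-5, 4]].
Characteristic polynomial det(A - λI) = λ^2 + 6λ + 10 = 0.
Eigenvalues λ = -3 ± i (complex conjugate pair).
For λ=-3+i: an eigenvector is (-3,-2) - i(1,1) = (-3 - i, -2 - i).
A real fundamental pair from Re and Im of e^((-3+i)t)v: X_1 = e^(-3t)(cos(t)·(-3,-2) + sin(t)·(1,1)), X_2 = e^(-3t)(sin(t)·(-3,-2) - cos(t)·(1,1)).
General solution: K_1X_1 + K_2X_2.

u(t) = K_1e^(-3t)sin(t) - 3K_1e^(-3t)cos(t) - 3K_2e^(-3t)sin(t) - K_2e^(-3t)cos(t), v(t) = K_1e^(-3t)sin(t) - 2K_1e^(-3t)cos(t) - 2K_2e^(-3t)sin(t) - K_2e^(-3t)cos(t)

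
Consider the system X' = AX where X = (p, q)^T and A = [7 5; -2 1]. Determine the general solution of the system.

Coefficient matrix A = [[7, 5], [-2, 1]].
Characteristic polynomial det(A - λI) = λ^2 - 8λ + 17 = 0.
Eigenvalues λ = 4 ± i (complex conjugate pair).
For λ=4+i: an eigenvector is (1,-1) - i(-2,1) = (1 + 2i, -1 - i).
A real fundamental pair from Re and Im of e^((4+i)t)v: X_1 = e^(4t)(cos(t)·(1,-1) + sin(t)·(-2,1)), X_2 = e^(4t)(sin(t)·(1,-1) - cos(t)·(-2,1)).
General solution: c_1X_1 + c_2X_2.

p(t) = -2c_1e^(4t)sin(t) + c_1e^(4t)cos(t) + c_2e^(4t)sin(t) + 2c_2e^(4t)cos(t), q(t) = c_1e^(4t)sin(t) - c_1e^(4t)cos(t) - c_2e^(4t)sin(t) - c_2e^(4t)cos(t)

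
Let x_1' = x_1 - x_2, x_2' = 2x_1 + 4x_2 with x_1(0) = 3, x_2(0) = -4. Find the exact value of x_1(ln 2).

A = [[1,-1],[2,4]]; eigenvalues λ = 3, 2.
Eigenvectors: (1,-2) for λ=3, (1,-1) for λ=2.
From the initial condition, c_1 = 1, c_2 = 2.
x_1(ln 2) = (1)(2^3)(1) + (2)(2^2)(1) = 16.

16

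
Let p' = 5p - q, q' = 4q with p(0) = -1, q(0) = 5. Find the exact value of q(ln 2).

A = [[5,-1],[0,4]]; eigenvalues λ = 4, 5.
Eigenvectors: (1,1) for λ=4, (-1,0) for λ=5.
From the initial condition, c_1 = 5, c_2 = 6.
q(ln 2) = (5)(2^4)(1) + (6)(2^5)(0) = 80.

80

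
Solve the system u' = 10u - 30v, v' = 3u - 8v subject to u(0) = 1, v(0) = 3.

Coefficient matrix A = [[10, -30], [3, -8]].
Characteristic polynomial det(A - λI) = λ^2 - 2λ + 10 = 0.
Eigenvalues λ = 1 ± 3i (complex conjugate pair).
For λ=1+3i: an eigenvector is (-1,0) - i(-3,-1) = (-1 + 3i, 0 + i).
A real fundamental pair from Re and Im of e^((1+3i)t)v: X_1 = e^(t)(cos(3t)·(-1,0) + sin(3t)·(-3,-1)), X_2 = e^(t)(sin(3t)·(-1,0) - cos(3t)·(-3,-1)).
General solution: c_1X_1 + c_2X_2.
Applying u(0)=1, v(0)=3 gives c_1=8, c_2=3.

u(t) = -27e^(t)sin(3t) + e^(t)cos(3t), v(t) = -8e^(t)sin(3t) + 3e^(t)cos(3t)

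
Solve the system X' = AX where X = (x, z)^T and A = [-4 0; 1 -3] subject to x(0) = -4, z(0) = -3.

x(t) = -4e^(-4t), z(t) = -7e^(-3t) + 4e^(-4t)

Coefficient matrix A = [[-4, 0], [1, -3]].
Characteristic polynomial det(A - λI) = λ^2 + 7λ + 12 = 0.
Eigenvalues λ = -4, -3.
For λ=-4: (A-λI) row 2 is [1, 1], so an eigenvector is (1, -1).
For λ=-3: (A-λI) row 1 is [-1, 0], so an eigenvector is (0, -1).
General solution: c_1e^(-4t)(1,-1) + c_2e^(-3t)(0,-1).
Applying x(0)=-4, z(0)=-3 gives c_1=-4, c_2=7.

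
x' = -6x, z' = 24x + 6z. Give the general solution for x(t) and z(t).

Coefficient matrix A = [[-6, 0], [24, 6]].
Characteristic polynomial det(A - λI) = λ^2 - 36 = 0.
Eigenvalues λ = -6, 6.
For λ=-6: (A-λI) row 2 is [24, 12], so an eigenvector is (-1, 2).
For λ=6: (A-λI) row 1 is [-12, 0], so an eigenvector is (0, -1).
General solution: c_1e^(-6t)(-1,2) + c_2e^(6t)(0,-1).

x(t) = -c_1e^(-6t), z(t) = 2c_1e^(-6t) - c_2e^(6t)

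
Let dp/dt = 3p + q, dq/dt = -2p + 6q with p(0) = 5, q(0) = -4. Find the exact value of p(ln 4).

A = [[3,1],[-2,6]]; eigenvalues λ = 4, 5.
Eigenvectors: (1,1) for λ=4, (1,2) for λ=5.
From the initial condition, c_1 = 14, c_2 = -9.
p(ln 4) = (14)(4^4)(1) + (-9)(4^5)(1) = -5632.

-5632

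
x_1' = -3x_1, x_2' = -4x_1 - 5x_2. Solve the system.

x_1(t) = -K_2e^(-3t), x_2(t) = -K_1e^(-5t) + 2K_2e^(-3t)

Coefficient matrix A = [[-3, 0], [-4, -5]].
Characteristic polynomial det(A - λI) = λ^2 + 8λ + 15 = 0.
Eigenvalues λ = -5, -3.
For λ=-5: (A-λI) row 1 is [2, 0], so an eigenvector is (0, -1).
For λ=-3: (A-λI) row 2 is [-4, -2], so an eigenvector is (-1, 2).
General solution: K_1e^(-5t)(0,-1) + K_2e^(-3t)(-1,2).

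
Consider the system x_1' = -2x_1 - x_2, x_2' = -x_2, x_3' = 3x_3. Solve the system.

Coefficient matrix A = [[-2, -1, 0], [0, -1, 0], [0, 0, 3]].
det(A - λI) = 0 gives eigenvalues λ = -2, -1, 3.
For λ=-2: eigenvector (1,0,0).
For λ=-1: eigenvector (-1,1,0).
For λ=3: eigenvector (0,0,1).
General solution: c_1e^(-2t)(1,0,0) + c_2e^(-t)(-1,1,0) + c_3e^(3t)(0,0,1).

x_1(t) = c_1e^(-2t) - c_2e^(-t), x_2(t) = c_2e^(-t), x_3(t) = c_3e^(3t)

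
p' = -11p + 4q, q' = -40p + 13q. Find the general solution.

p(t) = K_1e^(t)cos(4t) + K_2e^(t)sin(4t), q(t) = -K_1e^(t)sin(4t) + 3K_1e^(t)cos(4t) + 3K_2e^(t)sin(4t) + K_2e^(t)cos(4t)

Coefficient matrix A = [[-11, 4], [-40, 13]].
Characteristic polynomial det(A - λI) = λ^2 - 2λ + 17 = 0.
Eigenvalues λ = 1 ± 4i (complex conjugate pair).
For λ=1+4i: an eigenvector is (1,3) - i(0,-1) = (1, 3 + i).
A real fundamental pair from Re and Im of e^((1+4i)t)v: X_1 = e^(t)(cos(4t)·(1,3) + sin(4t)·(0,-1)), X_2 = e^(t)(sin(4t)·(1,3) - cos(4t)·(0,-1)).
General solution: K_1X_1 + K_2X_2.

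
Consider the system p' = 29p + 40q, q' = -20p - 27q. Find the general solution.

Coefficient matrix A = [[29, 40], [-20, -27]].
Characteristic polynomial det(A - λI) = λ^2 - 2λ + 17 = 0.
Eigenvalues λ = 1 ± 4i (complex conjugate pair).
For λ=1+4i: an eigenvector is (-3,2) - i(-1,1) = (-3 + i, 2 - i).
A real fundamental pair from Re and Im of e^((1+4i)t)v: X_1 = e^(t)(cos(4t)·(-3,2) + sin(4t)·(-1,1)), X_2 = e^(t)(sin(4t)·(-3,2) - cos(4t)·(-1,1)).
General solution: C_1X_1 + C_2X_2.

p(t) = -C_1e^(t)sin(4t) - 3C_1e^(t)cos(4t) - 3C_2e^(t)sin(4t) + C_2e^(t)cos(4t), q(t) = C_1e^(t)sin(4t) + 2C_1e^(t)cos(4t) + 2C_2e^(t)sin(4t) - C_2e^(t)cos(4t)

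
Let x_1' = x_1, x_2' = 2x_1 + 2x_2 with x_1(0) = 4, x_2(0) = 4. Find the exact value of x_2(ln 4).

160

A = [[1,0],[2,2]]; eigenvalues λ = 2, 1.
Eigenvectors: (0,1) for λ=2, (-1,2) for λ=1.
From the initial condition, c_1 = 12, c_2 = -4.
x_2(ln 4) = (12)(4^2)(1) + (-4)(4^1)(2) = 160.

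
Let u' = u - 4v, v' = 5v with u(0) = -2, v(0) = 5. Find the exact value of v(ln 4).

A = [[1,-4],[0,5]]; eigenvalues λ = 5, 1.
Eigenvectors: (-1,1) for λ=5, (1,0) for λ=1.
From the initial condition, c_1 = 5, c_2 = 3.
v(ln 4) = (5)(4^5)(1) + (3)(4^1)(0) = 5120.

5120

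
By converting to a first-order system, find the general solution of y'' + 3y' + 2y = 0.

y(t) = K_1e^(-2t) + K_2e^(-t)

Let x_1 = y, x_2 = y'. Then x_1' = x_2 and x_2' = -2x_1 - 3x_2.
A = [[0,1],[-2,-3]]; det(A-λI) = λ^2 + 3λ + 2.
Eigenvalues λ = -2, -1 with eigenvectors (1,-2), (1,-1).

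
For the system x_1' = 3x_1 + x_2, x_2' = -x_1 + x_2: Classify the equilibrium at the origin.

unstable improper node

A = [[3,1],[-1,1]]; det(A-λI) = λ^2 - 4λ + 4.
repeated λ = 2 with a single eigenvector.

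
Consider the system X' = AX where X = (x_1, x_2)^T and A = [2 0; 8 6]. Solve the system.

x_1(t) = -C_1e^(2t), x_2(t) = 2C_1e^(2t) - C_2e^(6t)

Coefficient matrix A = [[2, 0], [8, 6]].
Characteristic polynomial det(A - λI) = λ^2 - 8λ + 12 = 0.
Eigenvalues λ = 2, 6.
For λ=2: (A-λI) row 2 is [8, 4], so an eigenvector is (-1, 2).
For λ=6: (A-λI) row 1 is [-4, 0], so an eigenvector is (0, -1).
General solution: C_1e^(2t)(-1,2) + C_2e^(6t)(0,-1).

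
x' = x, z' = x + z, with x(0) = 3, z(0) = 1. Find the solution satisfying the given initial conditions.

Coefficient matrix A = [[1, 0], [1, 1]].
Characteristic polynomial det(A - λI) = λ^2 - 2λ + 1 = 0.
Single eigenvalue λ = 1 with algebraic multiplicity 2.
Eigenvector v = (0,1); generalized eigenvector w with (A-λI)w=v is (1,-2).
General solution: e^(t)[C_1·v + C_2·(t·v + w)].
Applying x(0)=3, z(0)=1 gives C_1=7, C_2=3.

x(t) = 3e^(t), z(t) = 3te^(t) + e^(t)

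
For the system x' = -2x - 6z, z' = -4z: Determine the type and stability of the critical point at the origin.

stable node

A = [[-2,-6],[0,-4]]; det(A-λI) = λ^2 + 6λ + 8.
λ = -4, -2: both negative.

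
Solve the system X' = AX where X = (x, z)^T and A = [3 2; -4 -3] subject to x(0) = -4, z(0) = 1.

x(t) = -7e^(t) + 3e^(-t), z(t) = 7e^(t) - 6e^(-t)

Coefficient matrix A = [[3, 2], [-4, -3]].
Characteristic polynomial det(A - λI) = λ^2 - 1 = 0.
Eigenvalues λ = -1, 1.
For λ=-1: (A-λI) row 1 is [4, 2], so an eigenvector is (1, -2).
For λ=1: (A-λI) row 1 is [2, 2], so an eigenvector is (1, -1).
General solution: c_1e^(-t)(1,-2) + c_2e^(t)(1,-1).
Applying x(0)=-4, z(0)=1 gives c_1=3, c_2=-7.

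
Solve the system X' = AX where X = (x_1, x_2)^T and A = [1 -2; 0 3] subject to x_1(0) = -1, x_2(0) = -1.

Coefficient matrix A = [[1, -2], [0, 3]].
Characteristic polynomial det(A - λI) = λ^2 - 4λ + 3 = 0.
Eigenvalues λ = 3, 1.
For λ=3: (A-λI) row 1 is [-2, -2], so an eigenvector is (-1, 1).
For λ=1: (A-λI) row 1 is [0, -2], so an eigenvector is (-1, 0).
General solution: c_1e^(3t)(-1,1) + c_2e^(t)(-1,0).
Applying x_1(0)=-1, x_2(0)=-1 gives c_1=-1, c_2=2.

x_1(t) = e^(3t) - 2e^(t), x_2(t) = -e^(3t)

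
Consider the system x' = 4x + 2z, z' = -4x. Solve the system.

x(t) = -C_1e^(2t)cos(2t) - C_2e^(2t)sin(2t), z(t) = C_1e^(2t)sin(2t) + C_1e^(2t)cos(2t) + C_2e^(2t)sin(2t) - C_2e^(2t)cos(2t)

Coefficient matrix A = [[4, 2], [-4, 0]].
Characteristic polynomial det(A - λI) = λ^2 - 4λ + 8 = 0.
Eigenvalues λ = 2 ± 2i (complex conjugate pair).
For λ=2+2i: an eigenvector is (-1,1) - i(0,1) = (-1, 1 - i).
A real fundamental pair from Re and Im of e^((2+2i)t)v: X_1 = e^(2t)(cos(2t)·(-1,1) + sin(2t)·(0,1)), X_2 = e^(2t)(sin(2t)·(-1,1) - cos(2t)·(0,1)).
General solution: C_1X_1 + C_2X_2.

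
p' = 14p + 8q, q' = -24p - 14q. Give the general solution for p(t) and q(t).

p(t) = -2C_1e^(2t) - C_2e^(-2t), q(t) = 3C_1e^(2t) + 2C_2e^(-2t)

Coefficient matrix A = [[14, 8], [-24, -14]].
Characteristic polynomial det(A - λI) = λ^2 - 4 = 0.
Eigenvalues λ = 2, -2.
For λ=2: (A-λI) row 1 is [12, 8], so an eigenvector is (-2, 3).
For λ=-2: (A-λI) row 1 is [16, 8], so an eigenvector is (-1, 2).
General solution: C_1e^(2t)(-2,3) + C_2e^(-2t)(-1,2).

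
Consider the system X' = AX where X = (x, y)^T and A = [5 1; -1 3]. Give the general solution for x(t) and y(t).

Coefficient matrix A = [[5, 1], [-1, 3]].
Characteristic polynomial det(A - λI) = λ^2 - 8λ + 16 = 0.
Single eigenvalue λ = 4 with algebraic multiplicity 2.
Eigenvector v = (-1,1); generalized eigenvector w with (A-λI)w=v is (1,-2).
General solution: e^(4t)[c_1·v + c_2·(t·v + w)].

x(t) = -c_1e^(4t) - c_2te^(4t) + c_2e^(4t), y(t) = c_1e^(4t) + c_2te^(4t) - 2c_2e^(4t)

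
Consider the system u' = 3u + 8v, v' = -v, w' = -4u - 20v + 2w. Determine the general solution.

u(t) = C_1e^(3t) - 2C_2e^(-t), v(t) = C_2e^(-t), w(t) = -4C_1e^(3t) + 4C_2e^(-t) + C_3e^(2t)

Coefficient matrix A = [[3, 8, 0], [0, -1, 0], [-4, -20, 2]].
det(A - λI) = 0 gives eigenvalues λ = 3, -1, 2.
For λ=3: eigenvector (1,0,-4).
For λ=-1: eigenvector (-2,1,4).
For λ=2: eigenvector (0,0,1).
General solution: C_1e^(3t)(1,0,-4) + C_2e^(-t)(-2,1,4) + C_3e^(2t)(0,0,1).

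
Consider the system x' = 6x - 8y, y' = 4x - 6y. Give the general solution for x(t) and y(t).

x(t) = 2c_1e^(2t) + c_2e^(-2t), y(t) = c_1e^(2t) + c_2e^(-2t)

Coefficient matrix A = [[6, -8], [4, -6]].
Characteristic polynomial det(A - λI) = λ^2 - 4 = 0.
Eigenvalues λ = 2, -2.
For λ=2: (A-λI) row 1 is [4, -8], so an eigenvector is (2, 1).
For λ=-2: (A-λI) row 1 is [8, -8], so an eigenvector is (1, 1).
General solution: c_1e^(2t)(2,1) + c_2e^(-2t)(1,1).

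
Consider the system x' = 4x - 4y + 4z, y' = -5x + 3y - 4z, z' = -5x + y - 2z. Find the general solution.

x(t) = C_1e^(4t) - 2C_3e^(2t), y(t) = -C_1e^(4t) + C_2e^(-t) + 2C_3e^(2t), z(t) = -C_1e^(4t) + C_2e^(-t) + 3C_3e^(2t)

Coefficient matrix A = [[4, -4, 4], [-5, 3, -4], [-5, 1, -2]].
det(A - λI) = 0 gives eigenvalues λ = 4, -1, 2.
For λ=4: eigenvector (1,-1,-1).
For λ=-1: eigenvector (0,1,1).
For λ=2: eigenvector (-2,2,3).
General solution: C_1e^(4t)(1,-1,-1) + C_2e^(-t)(0,1,1) + C_3e^(2t)(-2,2,3).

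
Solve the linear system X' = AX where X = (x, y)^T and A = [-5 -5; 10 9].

Coefficient matrix A = [[-5, -5], [10, 9]].
Characteristic polynomial det(A - λI) = λ^2 - 4λ + 5 = 0.
Eigenvalues λ = 2 ± i (complex conjugate pair).
For λ=2+i: an eigenvector is (1,-1) - i(-2,3) = (1 + 2i, -1 - 3i).
A real fundamental pair from Re and Im of e^((2+i)t)v: X_1 = e^(2t)(cos(t)·(1,-1) + sin(t)·(-2,3)), X_2 = e^(2t)(sin(t)·(1,-1) - cos(t)·(-2,3)).
General solution: K_1X_1 + K_2X_2.

x(t) = -2K_1e^(2t)sin(t) + K_1e^(2t)cos(t) + K_2e^(2t)sin(t) + 2K_2e^(2t)cos(t), y(t) = 3K_1e^(2t)sin(t) - K_1e^(2t)cos(t) - K_2e^(2t)sin(t) - 3K_2e^(2t)cos(t)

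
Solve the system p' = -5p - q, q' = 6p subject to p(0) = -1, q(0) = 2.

p(t) = -e^(-3t), q(t) = 2e^(-3t)

Coefficient matrix A = [[-5, -1], [6, 0]].
Characteristic polynomial det(A - λI) = λ^2 + 5λ + 6 = 0.
Eigenvalues λ = -3, -2.
For λ=-3: (A-λI) row 1 is [-2, -1], so an eigenvector is (-1, 2).
For λ=-2: (A-λI) row 1 is [-3, -1], so an eigenvector is (1, -3).
General solution: c_1e^(-3t)(-1,2) + c_2e^(-2t)(1,-3).
Applying p(0)=-1, q(0)=2 gives c_1=1, c_2=0.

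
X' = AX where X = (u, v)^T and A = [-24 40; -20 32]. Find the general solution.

u(t) = C_1e^(4t)sin(4t) - 3C_1e^(4t)cos(4t) - 3C_2e^(4t)sin(4t) - C_2e^(4t)cos(4t), v(t) = C_1e^(4t)sin(4t) - 2C_1e^(4t)cos(4t) - 2C_2e^(4t)sin(4t) - C_2e^(4t)cos(4t)

Coefficient matrix A = [[-24, 40], [-20, 32]].
Characteristic polynomial det(A - λI) = λ^2 - 8λ + 32 = 0.
Eigenvalues λ = 4 ± 4i (complex conjugate pair).
For λ=4+4i: an eigenvector is (-3,-2) - i(1,1) = (-3 - i, -2 - i).
A real fundamental pair from Re and Im of e^((4+4i)t)v: X_1 = e^(4t)(cos(4t)·(-3,-2) + sin(4t)·(1,1)), X_2 = e^(4t)(sin(4t)·(-3,-2) - cos(4t)·(1,1)).
General solution: C_1X_1 + C_2X_2.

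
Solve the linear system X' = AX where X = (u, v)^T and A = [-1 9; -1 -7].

Coefficient matrix A = [[-1, 9], [-1, -7]].
Characteristic polynomial det(A - λI) = λ^2 + 8λ + 16 = 0.
Single eigenvalue λ = -4 with algebraic multiplicity 2.
Eigenvector v = (3,-1); generalized eigenvector w with (A-λI)w=v is (1,0).
General solution: e^(-4t)[c_1·v + c_2·(t·v + w)].

u(t) = 3c_1e^(-4t) + 3c_2te^(-4t) + c_2e^(-4t), v(t) = -c_1e^(-4t) - c_2te^(-4t)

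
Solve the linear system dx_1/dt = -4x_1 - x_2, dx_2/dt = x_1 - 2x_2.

Coefficient matrix A = [[-4, -1], [1, -2]].
Characteristic polynomial det(A - λI) = λ^2 + 6λ + 9 = 0.
Single eigenvalue λ = -3 with algebraic multiplicity 2.
Eigenvector v = (1,-1); generalized eigenvector w with (A-λI)w=v is (-3,2).
General solution: e^(-3t)[C_1·v + C_2·(t·v + w)].

x_1(t) = C_1e^(-3t) + C_2te^(-3t) - 3C_2e^(-3t), x_2(t) = -C_1e^(-3t) - C_2te^(-3t) + 2C_2e^(-3t)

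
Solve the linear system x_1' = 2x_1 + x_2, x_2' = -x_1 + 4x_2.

Coefficient matrix A = [[2, 1], [-1, 4]].
Characteristic polynomial det(A - λI) = λ^2 - 6λ + 9 = 0.
Single eigenvalue λ = 3 with algebraic multiplicity 2.
Eigenvector v = (1,1); generalized eigenvector w with (A-λI)w=v is (1,2).
General solution: e^(3t)[C_1·v + C_2·(t·v + w)].

x_1(t) = C_1e^(3t) + C_2te^(3t) + C_2e^(3t), x_2(t) = C_1e^(3t) + C_2te^(3t) + 2C_2e^(3t)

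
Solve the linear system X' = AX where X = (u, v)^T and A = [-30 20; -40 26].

Coefficient matrix A = [[-30, 20], [-40, 26]].
Characteristic polynomial det(A - λI) = λ^2 + 4λ + 20 = 0.
Eigenvalues λ = -2 ± 4i (complex conjugate pair).
For λ=-2+4i: an eigenvector is (1,1) - i(-2,-3) = (1 + 2i, 1 + 3i).
A real fundamental pair from Re and Im of e^((-2+4i)t)v: X_1 = e^(-2t)(cos(4t)·(1,1) + sin(4t)·(-2,-3)), X_2 = e^(-2t)(sin(4t)·(1,1) - cos(4t)·(-2,-3)).
General solution: K_1X_1 + K_2X_2.

u(t) = -2K_1e^(-2t)sin(4t) + K_1e^(-2t)cos(4t) + K_2e^(-2t)sin(4t) + 2K_2e^(-2t)cos(4t), v(t) = -3K_1e^(-2t)sin(4t) + K_1e^(-2t)cos(4t) + K_2e^(-2t)sin(4t) + 3K_2e^(-2t)cos(4t)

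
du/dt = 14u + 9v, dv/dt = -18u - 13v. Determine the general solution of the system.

u(t) = K_1e^(-4t) - K_2e^(5t), v(t) = -2K_1e^(-4t) + K_2e^(5t)

Coefficient matrix A = [[14, 9], [-18, -13]].
Characteristic polynomial det(A - λI) = λ^2 - λ - 20 = 0.
Eigenvalues λ = -4, 5.
For λ=-4: (A-λI) row 1 is [18, 9], so an eigenvector is (1, -2).
For λ=5: (A-λI) row 1 is [9, 9], so an eigenvector is (-1, 1).
General solution: K_1e^(-4t)(1,-2) + K_2e^(5t)(-1,1).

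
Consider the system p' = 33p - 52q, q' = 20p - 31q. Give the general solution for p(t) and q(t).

p(t) = 3C_1e^(t)sin(4t) + 2C_1e^(t)cos(4t) + 2C_2e^(t)sin(4t) - 3C_2e^(t)cos(4t), q(t) = 2C_1e^(t)sin(4t) + C_1e^(t)cos(4t) + C_2e^(t)sin(4t) - 2C_2e^(t)cos(4t)

Coefficient matrix A = [[33, -52], [20, -31]].
Characteristic polynomial det(A - λI) = λ^2 - 2λ + 17 = 0.
Eigenvalues λ = 1 ± 4i (complex conjugate pair).
For λ=1+4i: an eigenvector is (2,1) - i(3,2) = (2 - 3i, 1 - 2i).
A real fundamental pair from Re and Im of e^((1+4i)t)v: X_1 = e^(t)(cos(4t)·(2,1) + sin(4t)·(3,2)), X_2 = e^(t)(sin(4t)·(2,1) - cos(4t)·(3,2)).
General solution: C_1X_1 + C_2X_2.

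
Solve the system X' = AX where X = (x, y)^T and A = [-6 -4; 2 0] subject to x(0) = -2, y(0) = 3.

x(t) = -4e^(-2t) + 2e^(-4t), y(t) = 4e^(-2t) - e^(-4t)

Coefficient matrix A = [[-6, -4], [2, 0]].
Characteristic polynomial det(A - λI) = λ^2 + 6λ + 8 = 0.
Eigenvalues λ = -2, -4.
For λ=-2: (A-λI) row 1 is [-4, -4], so an eigenvector is (-1, 1).
For λ=-4: (A-λI) row 1 is [-2, -4], so an eigenvector is (-2, 1).
General solution: c_1e^(-2t)(-1,1) + c_2e^(-4t)(-2,1).
Applying x(0)=-2, y(0)=3 gives c_1=4, c_2=-1.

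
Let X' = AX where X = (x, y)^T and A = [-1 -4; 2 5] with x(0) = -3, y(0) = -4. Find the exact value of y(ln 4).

-676

A = [[-1,-4],[2,5]]; eigenvalues λ = 3, 1.
Eigenvectors: (1,-1) for λ=3, (-2,1) for λ=1.
From the initial condition, c_1 = 11, c_2 = 7.
y(ln 4) = (11)(4^3)(-1) + (7)(4^1)(1) = -676.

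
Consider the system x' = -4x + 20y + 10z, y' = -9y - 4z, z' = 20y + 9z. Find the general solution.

Coefficient matrix A = [[-4, 20, 10], [0, -9, -4], [0, 20, 9]].
det(A - λI) = 0 gives eigenvalues λ = -4, -1, 1.
For λ=-4: eigenvector (1,0,0).
For λ=-1: eigenvector (0,1,-2).
For λ=1: eigenvector (2,-2,5).
General solution: C_1e^(-4t)(1,0,0) + C_2e^(-t)(0,1,-2) + C_3e^(t)(2,-2,5).

x(t) = C_1e^(-4t) + 2C_3e^(t), y(t) = C_2e^(-t) - 2C_3e^(t), z(t) = -2C_2e^(-t) + 5C_3e^(t)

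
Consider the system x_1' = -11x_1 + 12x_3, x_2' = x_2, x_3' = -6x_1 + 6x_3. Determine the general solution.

Coefficient matrix A = [[-11, 0, 12], [0, 1, 0], [-6, 0, 6]].
det(A - λI) = 0 gives eigenvalues λ = -3, 1, -2.
For λ=-3: eigenvector (-3,0,-2).
For λ=1: eigenvector (0,1,0).
For λ=-2: eigenvector (-4,0,-3).
General solution: c_1e^(-3t)(-3,0,-2) + c_2e^(t)(0,1,0) + c_3e^(-2t)(-4,0,-3).

x_1(t) = -3c_1e^(-3t) - 4c_3e^(-2t), x_2(t) = c_2e^(t), x_3(t) = -2c_1e^(-3t) - 3c_3e^(-2t)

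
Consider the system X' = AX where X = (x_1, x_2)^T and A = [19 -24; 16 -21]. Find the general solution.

x_1(t) = -c_1e^(-5t) - 3c_2e^(3t), x_2(t) = -c_1e^(-5t) - 2c_2e^(3t)

Coefficient matrix A = [[19, -24], [16, -21]].
Characteristic polynomial det(A - λI) = λ^2 + 2λ - 15 = 0.
Eigenvalues λ = -5, 3.
For λ=-5: (A-λI) row 1 is [24, -24], so an eigenvector is (-1, -1).
For λ=3: (A-λI) row 1 is [16, -24], so an eigenvector is (-3, -2).
General solution: c_1e^(-5t)(-1,-1) + c_2e^(3t)(-3,-2).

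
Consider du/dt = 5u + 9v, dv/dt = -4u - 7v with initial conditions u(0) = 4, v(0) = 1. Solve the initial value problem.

u(t) = 33te^(-t) + 4e^(-t), v(t) = -22te^(-t) + e^(-t)

Coefficient matrix A = [[5, 9], [-4, -7]].
Characteristic polynomial det(A - λI) = λ^2 + 2λ + 1 = 0.
Single eigenvalue λ = -1 with algebraic multiplicity 2.
Eigenvector v = (3,-2); generalized eigenvector w with (A-λI)w=v is (-1,1).
General solution: e^(-t)[c_1·v + c_2·(t·v + w)].
Applying u(0)=4, v(0)=1 gives c_1=5, c_2=11.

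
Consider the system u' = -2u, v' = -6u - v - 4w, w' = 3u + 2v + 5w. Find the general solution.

Coefficient matrix A = [[-2, 0, 0], [-6, -1, -4], [3, 2, 5]].
det(A - λI) = 0 gives eigenvalues λ = 3, -2, 1.
For λ=3: eigenvector (0,-1,1).
For λ=-2: eigenvector (1,2,-1).
For λ=1: eigenvector (0,-2,1).
General solution: K_1e^(3t)(0,-1,1) + K_2e^(-2t)(1,2,-1) + K_3e^(t)(0,-2,1).

u(t) = K_2e^(-2t), v(t) = -K_1e^(3t) + 2K_2e^(-2t) - 2K_3e^(t), w(t) = K_1e^(3t) - K_2e^(-2t) + K_3e^(t)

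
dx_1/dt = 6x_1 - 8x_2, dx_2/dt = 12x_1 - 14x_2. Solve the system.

x_1(t) = -c_1e^(-2t) - 2c_2e^(-6t), x_2(t) = -c_1e^(-2t) - 3c_2e^(-6t)

Coefficient matrix A = [[6, -8], [12, -14]].
Characteristic polynomial det(A - λI) = λ^2 + 8λ + 12 = 0.
Eigenvalues λ = -2, -6.
For λ=-2: (A-λI) row 1 is [8, -8], so an eigenvector is (-1, -1).
For λ=-6: (A-λI) row 1 is [12, -8], so an eigenvector is (-2, -3).
General solution: c_1e^(-2t)(-1,-1) + c_2e^(-6t)(-2,-3).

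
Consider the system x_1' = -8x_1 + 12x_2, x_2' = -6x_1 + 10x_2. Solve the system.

Coefficient matrix A = [[-8, 12], [-6, 10]].
Characteristic polynomial det(A - λI) = λ^2 - 2λ - 8 = 0.
Eigenvalues λ = -2, 4.
For λ=-2: (A-λI) row 1 is [-6, 12], so an eigenvector is (-2, -1).
For λ=4: (A-λI) row 1 is [-12, 12], so an eigenvector is (1, 1).
General solution: C_1e^(-2t)(-2,-1) + C_2e^(4t)(1,1).

x_1(t) = -2C_1e^(-2t) + C_2e^(4t), x_2(t) = -C_1e^(-2t) + C_2e^(4t)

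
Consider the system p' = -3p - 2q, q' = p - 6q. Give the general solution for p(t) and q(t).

Coefficient matrix A = [[-3, -2], [1, -6]].
Characteristic polynomial det(A - λI) = λ^2 + 9λ + 20 = 0.
Eigenvalues λ = -5, -4.
For λ=-5: (A-λI) row 1 is [2, -2], so an eigenvector is (1, 1).
For λ=-4: (A-λI) row 1 is [1, -2], so an eigenvector is (2, 1).
General solution: c_1e^(-5t)(1,1) + c_2e^(-4t)(2,1).

p(t) = c_1e^(-5t) + 2c_2e^(-4t), q(t) = c_1e^(-5t) + c_2e^(-4t)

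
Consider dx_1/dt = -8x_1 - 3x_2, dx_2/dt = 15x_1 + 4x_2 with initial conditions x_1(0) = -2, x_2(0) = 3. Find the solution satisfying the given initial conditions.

x_1(t) = e^(-2t)sin(3t) - 2e^(-2t)cos(3t), x_2(t) = -4e^(-2t)sin(3t) + 3e^(-2t)cos(3t)

Coefficient matrix A = [[-8, -3], [15, 4]].
Characteristic polynomial det(A - λI) = λ^2 + 4λ + 13 = 0.
Eigenvalues λ = -2 ± 3i (complex conjugate pair).
For λ=-2+3i: an eigenvector is (1,-2) - i(0,1) = (1, -2 - i).
A real fundamental pair from Re and Im of e^((-2+3i)t)v: X_1 = e^(-2t)(cos(3t)·(1,-2) + sin(3t)·(0,1)), X_2 = e^(-2t)(sin(3t)·(1,-2) - cos(3t)·(0,1)).
General solution: K_1X_1 + K_2X_2.
Applying x_1(0)=-2, x_2(0)=3 gives K_1=-2, K_2=1.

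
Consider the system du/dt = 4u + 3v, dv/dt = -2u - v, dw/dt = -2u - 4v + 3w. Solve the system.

u(t) = -c_2e^(t) + 3c_3e^(2t), v(t) = c_2e^(t) - 2c_3e^(2t), w(t) = c_1e^(3t) + c_2e^(t) - 2c_3e^(2t)

Coefficient matrix A = [[4, 3, 0], [-2, -1, 0], [-2, -4, 3]].
det(A - λI) = 0 gives eigenvalues λ = 3, 1, 2.
For λ=3: eigenvector (0,0,1).
For λ=1: eigenvector (-1,1,1).
For λ=2: eigenvector (3,-2,-2).
General solution: c_1e^(3t)(0,0,1) + c_2e^(t)(-1,1,1) + c_3e^(2t)(3,-2,-2).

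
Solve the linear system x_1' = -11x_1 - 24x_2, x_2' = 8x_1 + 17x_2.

x_1(t) = -2K_1e^(t) + 3K_2e^(5t), x_2(t) = K_1e^(t) - 2K_2e^(5t)

Coefficient matrix A = [[-11, -24], [8, 17]].
Characteristic polynomial det(A - λI) = λ^2 - 6λ + 5 = 0.
Eigenvalues λ = 1, 5.
For λ=1: (A-λI) row 1 is [-12, -24], so an eigenvector is (-2, 1).
For λ=5: (A-λI) row 1 is [-16, -24], so an eigenvector is (3, -2).
General solution: K_1e^(t)(-2,1) + K_2e^(5t)(3,-2).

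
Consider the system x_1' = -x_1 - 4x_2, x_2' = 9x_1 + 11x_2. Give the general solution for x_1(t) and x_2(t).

x_1(t) = 2C_1e^(5t) + 2C_2te^(5t) + C_2e^(5t), x_2(t) = -3C_1e^(5t) - 3C_2te^(5t) - 2C_2e^(5t)

Coefficient matrix A = [[-1, -4], [9, 11]].
Characteristic polynomial det(A - λI) = λ^2 - 10λ + 25 = 0.
Single eigenvalue λ = 5 with algebraic multiplicity 2.
Eigenvector v = (2,-3); generalized eigenvector w with (A-λI)w=v is (1,-2).
General solution: e^(5t)[C_1·v + C_2·(t·v + w)].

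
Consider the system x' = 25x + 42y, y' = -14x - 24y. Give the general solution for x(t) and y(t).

Coefficient matrix A = [[25, 42], [-14, -24]].
Characteristic polynomial det(A - λI) = λ^2 - λ - 12 = 0.
Eigenvalues λ = -3, 4.
For λ=-3: (A-λI) row 1 is [28, 42], so an eigenvector is (-3, 2).
For λ=4: (A-λI) row 1 is [21, 42], so an eigenvector is (2, -1).
General solution: c_1e^(-3t)(-3,2) + c_2e^(4t)(2,-1).

x(t) = -3c_1e^(-3t) + 2c_2e^(4t), y(t) = 2c_1e^(-3t) - c_2e^(4t)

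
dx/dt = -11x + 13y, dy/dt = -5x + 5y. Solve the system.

x(t) = -2C_1e^(-3t)sin(t) - 3C_1e^(-3t)cos(t) - 3C_2e^(-3t)sin(t) + 2C_2e^(-3t)cos(t), y(t) = -C_1e^(-3t)sin(t) - 2C_1e^(-3t)cos(t) - 2C_2e^(-3t)sin(t) + C_2e^(-3t)cos(t)

Coefficient matrix A = [[-11, 13], [-5, 5]].
Characteristic polynomial det(A - λI) = λ^2 + 6λ + 10 = 0.
Eigenvalues λ = -3 ± i (complex conjugate pair).
For λ=-3+i: an eigenvector is (-3,-2) - i(-2,-1) = (-3 + 2i, -2 + i).
A real fundamental pair from Re and Im of e^((-3+i)t)v: X_1 = e^(-3t)(cos(t)·(-3,-2) + sin(t)·(-2,-1)), X_2 = e^(-3t)(sin(t)·(-3,-2) - cos(t)·(-2,-1)).
General solution: C_1X_1 + C_2X_2.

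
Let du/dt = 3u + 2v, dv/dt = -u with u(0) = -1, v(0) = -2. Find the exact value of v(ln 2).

A = [[3,2],[-1,0]]; eigenvalues λ = 1, 2.
Eigenvectors: (1,-1) for λ=1, (2,-1) for λ=2.
From the initial condition, c_1 = 5, c_2 = -3.
v(ln 2) = (5)(2^1)(-1) + (-3)(2^2)(-1) = 2.

2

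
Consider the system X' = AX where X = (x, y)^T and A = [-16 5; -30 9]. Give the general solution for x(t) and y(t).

Coefficient matrix A = [[-16, 5], [-30, 9]].
Characteristic polynomial det(A - λI) = λ^2 + 7λ + 6 = 0.
Eigenvalues λ = -1, -6.
For λ=-1: (A-λI) row 1 is [-15, 5], so an eigenvector is (-1, -3).
For λ=-6: (A-λI) row 1 is [-10, 5], so an eigenvector is (-1, -2).
General solution: K_1e^(-t)(-1,-3) + K_2e^(-6t)(-1,-2).

x(t) = -K_1e^(-t) - K_2e^(-6t), y(t) = -3K_1e^(-t) - 2K_2e^(-6t)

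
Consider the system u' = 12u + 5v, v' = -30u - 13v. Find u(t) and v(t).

u(t) = K_1e^(2t) + K_2e^(-3t), v(t) = -2K_1e^(2t) - 3K_2e^(-3t)

Coefficient matrix A = [[12, 5], [-30, -13]].
Characteristic polynomial det(A - λI) = λ^2 + λ - 6 = 0.
Eigenvalues λ = 2, -3.
For λ=2: (A-λI) row 1 is [10, 5], so an eigenvector is (1, -2).
For λ=-3: (A-λI) row 1 is [15, 5], so an eigenvector is (1, -3).
General solution: K_1e^(2t)(1,-2) + K_2e^(-3t)(1,-3).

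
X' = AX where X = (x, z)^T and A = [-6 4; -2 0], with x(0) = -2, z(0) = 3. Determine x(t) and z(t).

x(t) = 8e^(-2t) - 10e^(-4t), z(t) = 8e^(-2t) - 5e^(-4t)

Coefficient matrix A = [[-6, 4], [-2, 0]].
Characteristic polynomial det(A - λI) = λ^2 + 6λ + 8 = 0.
Eigenvalues λ = -2, -4.
For λ=-2: (A-λI) row 1 is [-4, 4], so an eigenvector is (1, 1).
For λ=-4: (A-λI) row 1 is [-2, 4], so an eigenvector is (-2, -1).
General solution: C_1e^(-2t)(1,1) + C_2e^(-4t)(-2,-1).
Applying x(0)=-2, z(0)=3 gives C_1=8, C_2=5.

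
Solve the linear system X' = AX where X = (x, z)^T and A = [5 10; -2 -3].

x(t) = -c_1e^(t)sin(2t) + 2c_1e^(t)cos(2t) + 2c_2e^(t)sin(2t) + c_2e^(t)cos(2t), z(t) = -c_1e^(t)cos(2t) - c_2e^(t)sin(2t)

Coefficient matrix A = [[5, 10], [-2, -3]].
Characteristic polynomial det(A - λI) = λ^2 - 2λ + 5 = 0.
Eigenvalues λ = 1 ± 2i (complex conjugate pair).
For λ=1+2i: an eigenvector is (2,-1) - i(-1,0) = (2 + i, -1).
A real fundamental pair from Re and Im of e^((1+2i)t)v: X_1 = e^(t)(cos(2t)·(2,-1) + sin(2t)·(-1,0)), X_2 = e^(t)(sin(2t)·(2,-1) - cos(2t)·(-1,0)).
General solution: c_1X_1 + c_2X_2.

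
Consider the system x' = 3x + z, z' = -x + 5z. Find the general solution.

x(t) = K_1e^(4t) + K_2te^(4t) - K_2e^(4t), z(t) = K_1e^(4t) + K_2te^(4t)

Coefficient matrix A = [[3, 1], [-1, 5]].
Characteristic polynomial det(A - λI) = λ^2 - 8λ + 16 = 0.
Single eigenvalue λ = 4 with algebraic multiplicity 2.
Eigenvector v = (1,1); generalized eigenvector w with (A-λI)w=v is (-1,0).
General solution: e^(4t)[K_1·v + K_2·(t·v + w)].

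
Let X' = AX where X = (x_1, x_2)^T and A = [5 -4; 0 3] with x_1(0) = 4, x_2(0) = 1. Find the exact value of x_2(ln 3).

A = [[5,-4],[0,3]]; eigenvalues λ = 3, 5.
Eigenvectors: (-2,-1) for λ=3, (-1,0) for λ=5.
From the initial condition, c_1 = -1, c_2 = -2.
x_2(ln 3) = (-1)(3^3)(-1) + (-2)(3^5)(0) = 27.

27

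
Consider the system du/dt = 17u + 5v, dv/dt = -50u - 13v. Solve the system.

Coefficient matrix A = [[17, 5], [-50, -13]].
Characteristic polynomial det(A - λI) = λ^2 - 4λ + 29 = 0.
Eigenvalues λ = 2 ± 5i (complex conjugate pair).
For λ=2+5i: an eigenvector is (1,-3) - i(0,-1) = (1, -3 + i).
A real fundamental pair from Re and Im of e^((2+5i)t)v: X_1 = e^(2t)(cos(5t)·(1,-3) + sin(5t)·(0,-1)), X_2 = e^(2t)(sin(5t)·(1,-3) - cos(5t)·(0,-1)).
General solution: K_1X_1 + K_2X_2.

u(t) = K_1e^(2t)cos(5t) + K_2e^(2t)sin(5t), v(t) = -K_1e^(2t)sin(5t) - 3K_1e^(2t)cos(5t) - 3K_2e^(2t)sin(5t) + K_2e^(2t)cos(5t)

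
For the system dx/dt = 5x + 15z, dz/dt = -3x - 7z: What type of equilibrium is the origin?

stable spiral

A = [[5,15],[-3,-7]]; det(A-λI) = λ^2 + 2λ + 10.
λ = -1 ± 3i: negative real part.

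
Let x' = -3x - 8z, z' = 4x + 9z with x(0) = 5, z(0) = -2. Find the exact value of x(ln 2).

-20

A = [[-3,-8],[4,9]]; eigenvalues λ = 1, 5.
Eigenvectors: (2,-1) for λ=1, (-1,1) for λ=5.
From the initial condition, c_1 = 3, c_2 = 1.
x(ln 2) = (3)(2^1)(2) + (1)(2^5)(-1) = -20.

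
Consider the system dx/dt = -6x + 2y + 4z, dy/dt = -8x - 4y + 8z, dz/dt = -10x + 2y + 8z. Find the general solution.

Coefficient matrix A = [[-6, 2, 4], [-8, -4, 8], [-10, 2, 8]].
det(A - λI) = 0 gives eigenvalues λ = -2, 4, -4.
For λ=-2: eigenvector (1,0,1).
For λ=4: eigenvector (1,1,2).
For λ=-4: eigenvector (-1,1,-1).
General solution: c_1e^(-2t)(1,0,1) + c_2e^(4t)(1,1,2) + c_3e^(-4t)(-1,1,-1).

x(t) = c_1e^(-2t) + c_2e^(4t) - c_3e^(-4t), y(t) = c_2e^(4t) + c_3e^(-4t), z(t) = c_1e^(-2t) + 2c_2e^(4t) - c_3e^(-4t)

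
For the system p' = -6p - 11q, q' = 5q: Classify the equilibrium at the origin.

saddle

A = [[-6,-11],[0,5]]; det(A-λI) = λ^2 + λ - 30.
λ = 5, -6: opposite signs.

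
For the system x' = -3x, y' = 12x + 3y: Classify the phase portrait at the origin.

A = [[-3,0],[12,3]]; det(A-λI) = λ^2 - 9.
λ = -3, 3: opposite signs.

saddle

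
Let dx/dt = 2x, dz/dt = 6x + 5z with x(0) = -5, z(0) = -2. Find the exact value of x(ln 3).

-45

A = [[2,0],[6,5]]; eigenvalues λ = 5, 2.
Eigenvectors: (0,1) for λ=5, (-1,2) for λ=2.
From the initial condition, c_1 = -12, c_2 = 5.
x(ln 3) = (-12)(3^5)(0) + (5)(3^2)(-1) = -45.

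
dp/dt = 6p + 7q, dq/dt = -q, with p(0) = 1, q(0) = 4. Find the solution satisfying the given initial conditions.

Coefficient matrix A = [[6, 7], [0, -1]].
Characteristic polynomial det(A - λI) = λ^2 - 5λ - 6 = 0.
Eigenvalues λ = 6, -1.
For λ=6: (A-λI) row 1 is [0, 7], so an eigenvector is (-1, 0).
For λ=-1: (A-λI) row 1 is [7, 7], so an eigenvector is (1, -1).
General solution: C_1e^(6t)(-1,0) + C_2e^(-t)(1,-1).
Applying p(0)=1, q(0)=4 gives C_1=-5, C_2=-4.

p(t) = 5e^(6t) - 4e^(-t), q(t) = 4e^(-t)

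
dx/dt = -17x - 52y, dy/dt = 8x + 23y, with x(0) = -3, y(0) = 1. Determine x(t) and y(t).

Coefficient matrix A = [[-17, -52], [8, 23]].
Characteristic polynomial det(A - λI) = λ^2 - 6λ + 25 = 0.
Eigenvalues λ = 3 ± 4i (complex conjugate pair).
For λ=3+4i: an eigenvector is (-3,1) - i(2,-1) = (-3 - 2i, 1 + i).
A real fundamental pair from Re and Im of e^((3+4i)t)v: X_1 = e^(3t)(cos(4t)·(-3,1) + sin(4t)·(2,-1)), X_2 = e^(3t)(sin(4t)·(-3,1) - cos(4t)·(2,-1)).
General solution: c_1X_1 + c_2X_2.
Applying x(0)=-3, y(0)=1 gives c_1=1, c_2=0.

x(t) = 2e^(3t)sin(4t) - 3e^(3t)cos(4t), y(t) = -e^(3t)sin(4t) + e^(3t)cos(4t)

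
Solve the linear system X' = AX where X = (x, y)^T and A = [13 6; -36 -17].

Coefficient matrix A = [[13, 6], [-36, -17]].
Characteristic polynomial det(A - λI) = λ^2 + 4λ - 5 = 0.
Eigenvalues λ = -5, 1.
For λ=-5: (A-λI) row 1 is [18, 6], so an eigenvector is (-1, 3).
For λ=1: (A-λI) row 1 is [12, 6], so an eigenvector is (1, -2).
General solution: K_1e^(-5t)(-1,3) + K_2e^(t)(1,-2).

x(t) = -K_1e^(-5t) + K_2e^(t), y(t) = 3K_1e^(-5t) - 2K_2e^(t)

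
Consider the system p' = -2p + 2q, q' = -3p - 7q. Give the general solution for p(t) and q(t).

Coefficient matrix A = [[-2, 2], [-3, -7]].
Characteristic polynomial det(A - λI) = λ^2 + 9λ + 20 = 0.
Eigenvalues λ = -4, -5.
For λ=-4: (A-λI) row 1 is [2, 2], so an eigenvector is (1, -1).
For λ=-5: (A-λI) row 1 is [3, 2], so an eigenvector is (2, -3).
General solution: C_1e^(-4t)(1,-1) + C_2e^(-5t)(2,-3).

p(t) = C_1e^(-4t) + 2C_2e^(-5t), q(t) = -C_1e^(-4t) - 3C_2e^(-5t)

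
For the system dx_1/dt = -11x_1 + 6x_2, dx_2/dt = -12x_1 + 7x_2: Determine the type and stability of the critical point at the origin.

saddle

A = [[-11,6],[-12,7]]; det(A-λI) = λ^2 + 4λ - 5.
λ = 1, -5: opposite signs.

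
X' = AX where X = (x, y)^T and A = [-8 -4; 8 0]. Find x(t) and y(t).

Coefficient matrix A = [[-8, -4], [8, 0]].
Characteristic polynomial det(A - λI) = λ^2 + 8λ + 32 = 0.
Eigenvalues λ = -4 ± 4i (complex conjugate pair).
For λ=-4+4i: an eigenvector is (0,-1) - i(1,-1) = (0 - i, -1 + i).
A real fundamental pair from Re and Im of e^((-4+4i)t)v: X_1 = e^(-4t)(cos(4t)·(0,-1) + sin(4t)·(1,-1)), X_2 = e^(-4t)(sin(4t)·(0,-1) - cos(4t)·(1,-1)).
General solution: C_1X_1 + C_2X_2.

x(t) = C_1e^(-4t)sin(4t) - C_2e^(-4t)cos(4t), y(t) = -C_1e^(-4t)sin(4t) - C_1e^(-4t)cos(4t) - C_2e^(-4t)sin(4t) + C_2e^(-4t)cos(4t)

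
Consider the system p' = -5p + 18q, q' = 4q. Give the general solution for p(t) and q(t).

Coefficient matrix A = [[-5, 18], [0, 4]].
Characteristic polynomial det(A - λI) = λ^2 + λ - 20 = 0.
Eigenvalues λ = -5, 4.
For λ=-5: (A-λI) row 1 is [0, 18], so an eigenvector is (1, 0).
For λ=4: (A-λI) row 1 is [-9, 18], so an eigenvector is (-2, -1).
General solution: c_1e^(-5t)(1,0) + c_2e^(4t)(-2,-1).

p(t) = c_1e^(-5t) - 2c_2e^(4t), q(t) = -c_2e^(4t)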